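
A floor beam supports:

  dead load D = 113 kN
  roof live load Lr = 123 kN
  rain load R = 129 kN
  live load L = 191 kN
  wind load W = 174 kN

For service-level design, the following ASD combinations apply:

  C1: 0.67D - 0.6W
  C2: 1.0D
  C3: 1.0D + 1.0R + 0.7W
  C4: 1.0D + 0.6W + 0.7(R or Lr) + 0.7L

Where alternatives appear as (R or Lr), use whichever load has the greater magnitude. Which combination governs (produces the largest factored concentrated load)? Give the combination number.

Combination 4

(R or Lr) → R = 129 kN.
C1: 0.67(113) - 0.6(174) = 75.71 - 104.40 = -28.69
C2: 1.0(113) = 113.00
C3: 1.0(113) + 1.0(129) + 0.7(174) = 113.00 + 129.00 + 121.80 = 363.80
C4: 1.0(113) + 0.6(174) + 0.7(129) + 0.7(191) = 113.00 + 104.40 + 90.30 + 133.70 = 441.40
The largest value is 441.40 kN from combination 4.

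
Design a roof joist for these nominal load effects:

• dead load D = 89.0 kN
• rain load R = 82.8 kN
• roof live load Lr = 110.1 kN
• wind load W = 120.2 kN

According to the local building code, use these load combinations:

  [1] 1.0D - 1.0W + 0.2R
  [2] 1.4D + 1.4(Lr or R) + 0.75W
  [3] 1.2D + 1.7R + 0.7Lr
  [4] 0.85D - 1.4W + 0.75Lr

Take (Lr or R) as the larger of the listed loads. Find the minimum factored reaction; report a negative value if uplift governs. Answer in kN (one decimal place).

-14.6 kN

(Lr or R) → Lr = 110.1 kN.
[1] 1.0(89.0) - 1.0(120.2) + 0.2(82.8) = 89.0 - 120.2 + 16.6 = -14.6
[2] 1.4(89.0) + 1.4(110.1) + 0.75(120.2) = 124.6 + 154.1 + 90.2 = 368.9
[3] 1.2(89.0) + 1.7(82.8) + 0.7(110.1) = 324.6
[4] 0.85(89.0) - 1.4(120.2) + 0.75(110.1) = -10.1
Combination 1 gives the minimum: -14.6 kN.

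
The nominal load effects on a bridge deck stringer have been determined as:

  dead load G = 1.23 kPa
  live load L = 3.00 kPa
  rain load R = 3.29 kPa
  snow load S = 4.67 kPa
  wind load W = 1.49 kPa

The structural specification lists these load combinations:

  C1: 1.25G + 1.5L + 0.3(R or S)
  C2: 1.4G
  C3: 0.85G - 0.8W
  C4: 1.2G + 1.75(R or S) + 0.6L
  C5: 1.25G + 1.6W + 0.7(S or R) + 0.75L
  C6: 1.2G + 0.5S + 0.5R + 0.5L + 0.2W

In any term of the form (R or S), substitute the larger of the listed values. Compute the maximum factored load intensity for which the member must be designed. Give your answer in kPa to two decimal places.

11.45 kPa

(R or S) → S = 4.67 kPa; (S or R) → S = 4.67 kPa.
C1: 1.25(1.23) + 1.5(3.00) + 0.3(4.67) = 1.54 + 4.50 + 1.40 = 7.44
C2: 1.4(1.23) = 1.72
C3: 0.85(1.23) - 0.8(1.49) = -0.15
C4: 1.2(1.23) + 1.75(4.67) + 0.6(3.00) = 1.48 + 8.17 + 1.80 = 11.45
C5: 1.25(1.23) + 1.6(1.49) + 0.7(4.67) + 0.75(3.00) = 1.54 + 2.38 + 3.27 + 2.25 = 9.44
C6: 1.2(1.23) + 0.5(4.67) + 0.5(3.29) + 0.5(3.00) + 0.2(1.49) = 7.25
Maximum is from combination 4.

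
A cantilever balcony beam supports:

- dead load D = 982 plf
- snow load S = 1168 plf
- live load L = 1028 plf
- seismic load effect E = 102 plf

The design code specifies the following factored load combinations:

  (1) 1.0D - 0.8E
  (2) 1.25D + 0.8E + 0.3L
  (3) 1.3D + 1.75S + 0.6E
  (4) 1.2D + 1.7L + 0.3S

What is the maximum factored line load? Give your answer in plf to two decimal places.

3381.80 plf

(1) 1.0(982) - 0.8(102) = 900.40
(2) 1.25(982) + 0.8(102) + 0.3(1028) = 1617.50
(3) 1.3(982) + 1.75(1168) + 0.6(102) = 3381.80
(4) 1.2(982) + 1.7(1028) + 0.3(1168) = 3276.40
Maximum is from combination 3.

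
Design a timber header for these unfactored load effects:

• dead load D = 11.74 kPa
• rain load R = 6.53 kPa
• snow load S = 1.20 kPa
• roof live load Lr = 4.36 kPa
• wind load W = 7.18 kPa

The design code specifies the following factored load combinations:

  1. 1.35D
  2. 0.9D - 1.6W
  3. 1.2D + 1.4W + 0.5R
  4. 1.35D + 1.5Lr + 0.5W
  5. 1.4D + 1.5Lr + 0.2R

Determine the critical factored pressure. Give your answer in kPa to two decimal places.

1. 1.35(11.74) = 15.85
2. 0.9(11.74) - 1.6(7.18) = 10.57 - 11.49 = -0.92
3. 1.2(11.74) + 1.4(7.18) + 0.5(6.53) = 14.09 + 10.05 + 3.27 = 27.41
4. 1.35(11.74) + 1.5(4.36) + 0.5(7.18) = 15.85 + 6.54 + 3.59 = 25.98
5. 1.4(11.74) + 1.5(4.36) + 0.2(6.53) = 24.28
Maximum is from combination 3.

27.41 kPa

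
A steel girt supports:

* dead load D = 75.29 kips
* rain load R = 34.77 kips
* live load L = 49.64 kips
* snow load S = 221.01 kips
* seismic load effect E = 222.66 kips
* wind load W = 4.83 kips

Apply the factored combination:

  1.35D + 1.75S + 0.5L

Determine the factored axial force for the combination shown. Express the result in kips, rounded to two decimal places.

513.23 kips

1.35(75.29) + 1.75(221.01) + 0.5(49.64) = 101.64 + 386.77 + 24.82 = 513.23
P_u = 513.23 kips.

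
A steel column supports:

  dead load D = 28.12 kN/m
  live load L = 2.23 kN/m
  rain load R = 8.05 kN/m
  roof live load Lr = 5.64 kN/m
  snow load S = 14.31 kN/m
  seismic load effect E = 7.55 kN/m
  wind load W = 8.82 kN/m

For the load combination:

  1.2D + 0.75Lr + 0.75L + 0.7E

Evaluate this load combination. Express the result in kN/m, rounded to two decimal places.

1.2(28.12) + 0.75(5.64) + 0.75(2.23) + 0.7(7.55) = 33.74 + 4.23 + 1.67 + 5.29 = 44.93
w_u = 44.93 kN/m.

44.93 kN/m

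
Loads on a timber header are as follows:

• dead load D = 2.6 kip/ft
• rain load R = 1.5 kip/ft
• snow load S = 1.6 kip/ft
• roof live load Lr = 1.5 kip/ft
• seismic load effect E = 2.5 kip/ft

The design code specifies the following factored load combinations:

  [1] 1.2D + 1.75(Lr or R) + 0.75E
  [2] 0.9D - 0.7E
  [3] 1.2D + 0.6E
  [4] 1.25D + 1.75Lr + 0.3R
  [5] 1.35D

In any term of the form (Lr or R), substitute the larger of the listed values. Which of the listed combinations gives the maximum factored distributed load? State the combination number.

Combination 1

(Lr or R) → Lr = 1.5 kip/ft.
[1] 1.2(2.6) + 1.75(1.5) + 0.75(2.5) = 7.62
[2] 0.9(2.6) - 0.7(2.5) = 2.34 - 1.75 = 0.59
[3] 1.2(2.6) + 0.6(2.5) = 3.12 + 1.50 = 4.62
[4] 1.25(2.6) + 1.75(1.5) + 0.3(1.5) = 3.25 + 2.63 + 0.45 = 6.33
[5] 1.35(2.6) = 3.51
The largest value is 7.62 kip/ft from combination 1.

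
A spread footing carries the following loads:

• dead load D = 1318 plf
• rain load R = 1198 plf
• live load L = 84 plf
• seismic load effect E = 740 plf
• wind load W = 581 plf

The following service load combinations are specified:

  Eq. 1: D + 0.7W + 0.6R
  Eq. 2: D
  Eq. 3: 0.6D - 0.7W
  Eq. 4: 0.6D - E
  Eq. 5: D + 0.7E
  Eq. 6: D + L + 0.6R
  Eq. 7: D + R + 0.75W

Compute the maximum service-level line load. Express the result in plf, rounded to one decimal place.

2951.8 plf

Eq. 1: 1.0(1318) + 0.7(581) + 0.6(1198) = 2443.5
Eq. 2: 1.0(1318) = 1318.0
Eq. 3: 0.6(1318) - 0.7(581) = 384.1
Eq. 4: 0.6(1318) - 1.0(740) = 50.8
Eq. 5: 1.0(1318) + 0.7(740) = 1836.0
Eq. 6: 1.0(1318) + 1.0(84) + 0.6(1198) = 2120.8
Eq. 7: 1.0(1318) + 1.0(1198) + 0.75(581) = 2951.8
Maximum is from combination 7.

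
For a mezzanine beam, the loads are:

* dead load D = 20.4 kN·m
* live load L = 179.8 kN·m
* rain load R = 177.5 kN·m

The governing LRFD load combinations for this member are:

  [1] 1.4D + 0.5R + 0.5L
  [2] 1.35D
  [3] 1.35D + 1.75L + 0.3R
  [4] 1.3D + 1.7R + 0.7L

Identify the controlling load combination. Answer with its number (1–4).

[1] 1.4(20.4) + 0.5(177.5) + 0.5(179.8) = 207.21
[2] 1.35(20.4) = 27.54
[3] 1.35(20.4) + 1.75(179.8) + 0.3(177.5) = 395.44
[4] 1.3(20.4) + 1.7(177.5) + 0.7(179.8) = 454.13
The largest value is 454.13 kN·m from combination 4.

Combination 4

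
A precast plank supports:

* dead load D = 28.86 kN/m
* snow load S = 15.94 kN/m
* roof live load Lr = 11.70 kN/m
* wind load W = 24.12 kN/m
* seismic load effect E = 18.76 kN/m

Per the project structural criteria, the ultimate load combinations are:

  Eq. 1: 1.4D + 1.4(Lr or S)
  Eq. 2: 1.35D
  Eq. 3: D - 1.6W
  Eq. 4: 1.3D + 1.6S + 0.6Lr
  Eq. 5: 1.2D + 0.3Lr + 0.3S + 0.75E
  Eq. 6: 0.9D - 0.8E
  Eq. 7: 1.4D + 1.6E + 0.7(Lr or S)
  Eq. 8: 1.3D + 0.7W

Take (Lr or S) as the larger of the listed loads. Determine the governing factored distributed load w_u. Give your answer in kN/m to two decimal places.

(Lr or S) → S = 15.94 kN/m.
Eq. 1: 1.4(28.86) + 1.4(15.94) = 40.40 + 22.32 = 62.72
Eq. 2: 1.35(28.86) = 38.96
Eq. 3: 1.0(28.86) - 1.6(24.12) = 28.86 - 38.59 = -9.73
Eq. 4: 1.3(28.86) + 1.6(15.94) + 0.6(11.70) = 37.52 + 25.50 + 7.02 = 70.04
Eq. 5: 1.2(28.86) + 0.3(11.70) + 0.3(15.94) + 0.75(18.76) = 34.63 + 3.51 + 4.78 + 14.07 = 56.99
Eq. 6: 0.9(28.86) - 0.8(18.76) = 10.97
Eq. 7: 1.4(28.86) + 1.6(18.76) + 0.7(15.94) = 40.40 + 30.02 + 11.16 = 81.58
Eq. 8: 1.3(28.86) + 0.7(24.12) = 37.52 + 16.88 = 54.40
The controlling combination is 7, giving 81.58 kN/m.

81.58 kN/m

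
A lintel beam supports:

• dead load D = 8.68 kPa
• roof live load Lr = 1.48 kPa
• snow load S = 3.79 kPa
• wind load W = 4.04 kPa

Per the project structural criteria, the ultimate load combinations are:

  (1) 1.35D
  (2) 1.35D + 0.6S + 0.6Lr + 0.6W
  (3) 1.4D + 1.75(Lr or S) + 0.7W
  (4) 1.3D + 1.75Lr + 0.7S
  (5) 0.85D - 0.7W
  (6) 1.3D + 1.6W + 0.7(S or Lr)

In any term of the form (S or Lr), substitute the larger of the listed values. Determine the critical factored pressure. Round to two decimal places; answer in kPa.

(Lr or S) → S = 3.79 kPa; (S or Lr) → S = 3.79 kPa.
(1) 1.35(8.68) = 11.72
(2) 1.35(8.68) + 0.6(3.79) + 0.6(1.48) + 0.6(4.04) = 11.72 + 2.27 + 0.89 + 2.42 = 17.30
(3) 1.4(8.68) + 1.75(3.79) + 0.7(4.04) = 12.15 + 6.63 + 2.83 = 21.61
(4) 1.3(8.68) + 1.75(1.48) + 0.7(3.79) = 16.53
(5) 0.85(8.68) - 0.7(4.04) = 7.38 - 2.83 = 4.55
(6) 1.3(8.68) + 1.6(4.04) + 0.7(3.79) = 20.40
Maximum is from combination 3.

21.61 kPa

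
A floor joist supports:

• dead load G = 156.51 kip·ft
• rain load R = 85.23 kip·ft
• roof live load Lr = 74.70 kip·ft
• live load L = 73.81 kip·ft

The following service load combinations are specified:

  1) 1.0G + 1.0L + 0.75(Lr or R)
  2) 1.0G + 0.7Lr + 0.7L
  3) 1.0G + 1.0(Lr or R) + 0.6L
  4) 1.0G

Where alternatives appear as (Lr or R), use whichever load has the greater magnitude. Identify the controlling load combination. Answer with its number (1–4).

Combination 1

(Lr or R) → R = 85.23 kip·ft.
1) 1.0(156.51) + 1.0(73.81) + 0.75(85.23) = 294.24
2) 1.0(156.51) + 0.7(74.70) + 0.7(73.81) = 260.47
3) 1.0(156.51) + 1.0(85.23) + 0.6(73.81) = 286.03
4) 1.0(156.51) = 156.51
The largest value is 294.24 kip·ft from combination 1.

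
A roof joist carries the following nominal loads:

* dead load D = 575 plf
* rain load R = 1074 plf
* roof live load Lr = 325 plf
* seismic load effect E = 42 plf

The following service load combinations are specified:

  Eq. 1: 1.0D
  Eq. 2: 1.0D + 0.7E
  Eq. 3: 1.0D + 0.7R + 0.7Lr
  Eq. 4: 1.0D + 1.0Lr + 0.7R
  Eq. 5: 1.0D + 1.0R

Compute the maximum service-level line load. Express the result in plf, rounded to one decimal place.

1651.8 plf

Eq. 1: 1.0(575) = 575.0
Eq. 2: 1.0(575) + 0.7(42) = 604.4
Eq. 3: 1.0(575) + 0.7(1074) + 0.7(325) = 1554.3
Eq. 4: 1.0(575) + 1.0(325) + 0.7(1074) = 1651.8
Eq. 5: 1.0(575) + 1.0(1074) = 1649.0
The controlling combination is 4, giving 1651.8 plf.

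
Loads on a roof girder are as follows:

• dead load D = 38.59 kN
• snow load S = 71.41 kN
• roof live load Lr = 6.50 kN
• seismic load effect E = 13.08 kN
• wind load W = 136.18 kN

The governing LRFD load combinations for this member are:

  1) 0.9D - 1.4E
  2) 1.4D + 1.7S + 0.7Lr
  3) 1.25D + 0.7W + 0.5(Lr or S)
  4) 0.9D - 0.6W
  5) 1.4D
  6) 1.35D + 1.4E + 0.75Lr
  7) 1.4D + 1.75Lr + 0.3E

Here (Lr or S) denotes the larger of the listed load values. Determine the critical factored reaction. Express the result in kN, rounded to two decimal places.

(Lr or S) → S = 71.41 kN.
1) 0.9(38.59) - 1.4(13.08) = 34.73 - 18.31 = 16.42
2) 1.4(38.59) + 1.7(71.41) + 0.7(6.50) = 179.97
3) 1.25(38.59) + 0.7(136.18) + 0.5(71.41) = 179.27
4) 0.9(38.59) - 0.6(136.18) = 34.73 - 81.71 = -46.98
5) 1.4(38.59) = 54.03
6) 1.35(38.59) + 1.4(13.08) + 0.75(6.50) = 75.28
7) 1.4(38.59) + 1.75(6.50) + 0.3(13.08) = 54.03 + 11.38 + 3.92 = 69.33
Combination 2 governs: V_u = 179.97 kN.

179.97 kN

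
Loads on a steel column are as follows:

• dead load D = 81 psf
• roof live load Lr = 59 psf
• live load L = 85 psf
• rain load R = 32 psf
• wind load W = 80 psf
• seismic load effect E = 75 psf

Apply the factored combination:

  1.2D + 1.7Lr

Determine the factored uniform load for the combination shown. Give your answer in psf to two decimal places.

1.2(81) + 1.7(59) = 97.20 + 100.30 = 197.50
q_u = 197.50 psf.

197.50 psf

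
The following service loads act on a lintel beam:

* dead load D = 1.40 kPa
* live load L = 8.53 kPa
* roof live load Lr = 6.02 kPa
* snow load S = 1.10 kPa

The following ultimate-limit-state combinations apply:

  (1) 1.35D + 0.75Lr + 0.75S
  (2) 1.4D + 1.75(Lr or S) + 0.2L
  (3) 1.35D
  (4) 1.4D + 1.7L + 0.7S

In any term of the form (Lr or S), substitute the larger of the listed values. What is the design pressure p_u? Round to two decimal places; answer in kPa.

17.23 kPa

(Lr or S) → Lr = 6.02 kPa.
(1) 1.35(1.40) + 0.75(6.02) + 0.75(1.10) = 7.23
(2) 1.4(1.40) + 1.75(6.02) + 0.2(8.53) = 14.20
(3) 1.35(1.40) = 1.89
(4) 1.4(1.40) + 1.7(8.53) + 0.7(1.10) = 17.23
The controlling combination is 4, giving 17.23 kPa.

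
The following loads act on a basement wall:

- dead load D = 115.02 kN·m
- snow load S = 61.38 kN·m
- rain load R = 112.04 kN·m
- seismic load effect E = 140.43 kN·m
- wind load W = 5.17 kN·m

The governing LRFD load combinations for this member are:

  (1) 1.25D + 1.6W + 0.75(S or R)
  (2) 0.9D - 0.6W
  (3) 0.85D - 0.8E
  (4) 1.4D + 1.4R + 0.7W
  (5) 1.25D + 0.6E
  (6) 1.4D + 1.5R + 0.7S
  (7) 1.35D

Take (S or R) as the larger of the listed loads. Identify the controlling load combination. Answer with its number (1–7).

Combination 6

(S or R) → R = 112.04 kN·m.
(1) 1.25(115.02) + 1.6(5.17) + 0.75(112.04) = 236.08
(2) 0.9(115.02) - 0.6(5.17) = 100.42
(3) 0.85(115.02) - 0.8(140.43) = -14.58
(4) 1.4(115.02) + 1.4(112.04) + 0.7(5.17) = 321.50
(5) 1.25(115.02) + 0.6(140.43) = 228.03
(6) 1.4(115.02) + 1.5(112.04) + 0.7(61.38) = 372.05
(7) 1.35(115.02) = 155.28
The largest value is 372.05 kN·m from combination 6.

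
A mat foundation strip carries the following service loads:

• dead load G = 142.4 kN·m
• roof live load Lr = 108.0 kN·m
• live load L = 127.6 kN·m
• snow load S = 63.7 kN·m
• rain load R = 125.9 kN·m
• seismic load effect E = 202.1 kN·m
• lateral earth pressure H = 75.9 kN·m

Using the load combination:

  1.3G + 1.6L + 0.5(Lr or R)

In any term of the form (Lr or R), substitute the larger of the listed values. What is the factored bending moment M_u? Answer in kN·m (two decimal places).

(Lr or R) → R = 125.9 kN·m.
1.3(142.4) + 1.6(127.6) + 0.5(125.9) = 452.23
M_u = 452.23 kN·m.

452.23 kN·m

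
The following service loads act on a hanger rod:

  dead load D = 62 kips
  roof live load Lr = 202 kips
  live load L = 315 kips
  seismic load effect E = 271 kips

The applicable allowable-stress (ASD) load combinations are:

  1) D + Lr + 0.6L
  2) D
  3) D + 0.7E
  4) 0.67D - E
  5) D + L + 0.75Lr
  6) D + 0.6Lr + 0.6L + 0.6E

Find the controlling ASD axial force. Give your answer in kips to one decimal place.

534.8 kips

1) 1.0(62) + 1.0(202) + 0.6(315) = 62.0 + 202.0 + 189.0 = 453.0
2) 1.0(62) = 62.0
3) 1.0(62) + 0.7(271) = 62.0 + 189.7 = 251.7
4) 0.67(62) - 1.0(271) = 41.5 - 271.0 = -229.5
5) 1.0(62) + 1.0(315) + 0.75(202) = 62.0 + 315.0 + 151.5 = 528.5
6) 1.0(62) + 0.6(202) + 0.6(315) + 0.6(271) = 62.0 + 121.2 + 189.0 + 162.6 = 534.8
The controlling combination is 6, giving 534.8 kips.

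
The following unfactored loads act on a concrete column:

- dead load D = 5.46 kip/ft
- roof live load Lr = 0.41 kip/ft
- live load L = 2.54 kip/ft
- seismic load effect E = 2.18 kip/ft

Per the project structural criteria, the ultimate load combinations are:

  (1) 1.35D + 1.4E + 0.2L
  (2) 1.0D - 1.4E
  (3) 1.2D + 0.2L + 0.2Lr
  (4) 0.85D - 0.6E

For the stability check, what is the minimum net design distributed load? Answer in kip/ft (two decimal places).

2.41 kip/ft

(1) 1.35(5.46) + 1.4(2.18) + 0.2(2.54) = 7.37 + 3.05 + 0.51 = 10.93
(2) 1.0(5.46) - 1.4(2.18) = 5.46 - 3.05 = 2.41
(3) 1.2(5.46) + 0.2(2.54) + 0.2(0.41) = 6.55 + 0.51 + 0.08 = 7.14
(4) 0.85(5.46) - 0.6(2.18) = 4.64 - 1.31 = 3.33
Combination 2 gives the minimum: 2.41 kip/ft.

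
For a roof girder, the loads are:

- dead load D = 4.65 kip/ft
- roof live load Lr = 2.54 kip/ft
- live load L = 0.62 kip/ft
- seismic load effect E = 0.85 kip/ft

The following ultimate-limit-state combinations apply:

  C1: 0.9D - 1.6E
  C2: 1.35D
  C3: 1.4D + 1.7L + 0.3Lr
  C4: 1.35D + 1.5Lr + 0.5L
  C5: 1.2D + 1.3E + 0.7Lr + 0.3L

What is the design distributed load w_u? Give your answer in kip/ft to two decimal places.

10.40 kip/ft

C1: 0.9(4.65) - 1.6(0.85) = 4.19 - 1.36 = 2.83
C2: 1.35(4.65) = 6.28
C3: 1.4(4.65) + 1.7(0.62) + 0.3(2.54) = 8.33
C4: 1.35(4.65) + 1.5(2.54) + 0.5(0.62) = 6.28 + 3.81 + 0.31 = 10.40
C5: 1.2(4.65) + 1.3(0.85) + 0.7(2.54) + 0.3(0.62) = 8.65
The controlling combination is 4, giving 10.40 kip/ft.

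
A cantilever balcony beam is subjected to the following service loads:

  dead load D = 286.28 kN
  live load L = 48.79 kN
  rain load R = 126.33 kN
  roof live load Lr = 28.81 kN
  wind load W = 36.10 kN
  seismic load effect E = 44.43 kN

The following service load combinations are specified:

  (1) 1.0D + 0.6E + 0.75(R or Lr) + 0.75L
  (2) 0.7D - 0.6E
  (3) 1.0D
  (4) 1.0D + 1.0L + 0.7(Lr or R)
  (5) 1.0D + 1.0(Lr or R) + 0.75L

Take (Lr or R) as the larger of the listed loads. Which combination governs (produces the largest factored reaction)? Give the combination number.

Combination 5

(R or Lr) → R = 126.33 kN; (Lr or R) → R = 126.33 kN.
(1) 1.0(286.28) + 0.6(44.43) + 0.75(126.33) + 0.75(48.79) = 286.28 + 26.66 + 94.75 + 36.59 = 444.28
(2) 0.7(286.28) - 0.6(44.43) = 200.40 - 26.66 = 173.74
(3) 1.0(286.28) = 286.28
(4) 1.0(286.28) + 1.0(48.79) + 0.7(126.33) = 286.28 + 48.79 + 88.43 = 423.50
(5) 1.0(286.28) + 1.0(126.33) + 0.75(48.79) = 286.28 + 126.33 + 36.59 = 449.20
The largest value is 449.20 kN from combination 5.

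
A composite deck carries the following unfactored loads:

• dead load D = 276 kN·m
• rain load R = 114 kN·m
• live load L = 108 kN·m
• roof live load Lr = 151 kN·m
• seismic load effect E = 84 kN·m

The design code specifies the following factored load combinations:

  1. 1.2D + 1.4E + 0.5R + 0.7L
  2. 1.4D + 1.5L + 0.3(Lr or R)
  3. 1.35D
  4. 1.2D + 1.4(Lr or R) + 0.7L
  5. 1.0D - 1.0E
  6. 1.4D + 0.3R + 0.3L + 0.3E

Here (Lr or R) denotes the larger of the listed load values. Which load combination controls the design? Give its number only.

(Lr or R) → Lr = 151 kN·m.
1. 1.2(276) + 1.4(84) + 0.5(114) + 0.7(108) = 331.2 + 117.6 + 57.0 + 75.6 = 581.4
2. 1.4(276) + 1.5(108) + 0.3(151) = 386.4 + 162.0 + 45.3 = 593.7
3. 1.35(276) = 372.6
4. 1.2(276) + 1.4(151) + 0.7(108) = 331.2 + 211.4 + 75.6 = 618.2
5. 1.0(276) - 1.0(84) = 276.0 - 84.0 = 192.0
6. 1.4(276) + 0.3(114) + 0.3(108) + 0.3(84) = 386.4 + 34.2 + 32.4 + 25.2 = 478.2
The largest value is 618.2 kN·m from combination 4.

Combination 4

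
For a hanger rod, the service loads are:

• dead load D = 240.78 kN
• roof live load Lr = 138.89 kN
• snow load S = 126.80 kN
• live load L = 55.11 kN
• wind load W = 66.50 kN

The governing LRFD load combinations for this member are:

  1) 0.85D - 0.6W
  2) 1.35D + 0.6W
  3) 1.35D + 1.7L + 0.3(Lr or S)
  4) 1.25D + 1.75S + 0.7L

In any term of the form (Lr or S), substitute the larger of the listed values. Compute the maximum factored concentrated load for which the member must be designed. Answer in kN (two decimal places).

(Lr or S) → Lr = 138.89 kN.
1) 0.85(240.78) - 0.6(66.50) = 204.66 - 39.90 = 164.76
2) 1.35(240.78) + 0.6(66.50) = 325.05 + 39.90 = 364.95
3) 1.35(240.78) + 1.7(55.11) + 0.3(138.89) = 325.05 + 93.69 + 41.67 = 460.41
4) 1.25(240.78) + 1.75(126.80) + 0.7(55.11) = 561.45
Maximum is from combination 4.

561.45 kN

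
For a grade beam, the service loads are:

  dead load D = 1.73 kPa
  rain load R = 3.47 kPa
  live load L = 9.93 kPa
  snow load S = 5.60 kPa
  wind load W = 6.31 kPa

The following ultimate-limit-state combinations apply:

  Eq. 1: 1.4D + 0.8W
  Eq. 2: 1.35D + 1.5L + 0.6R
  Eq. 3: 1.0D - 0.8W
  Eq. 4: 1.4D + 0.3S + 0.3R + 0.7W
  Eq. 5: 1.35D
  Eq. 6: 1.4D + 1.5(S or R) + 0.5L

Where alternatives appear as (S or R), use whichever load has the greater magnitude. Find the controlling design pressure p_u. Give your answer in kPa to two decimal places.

(S or R) → S = 5.60 kPa.
Eq. 1: 1.4(1.73) + 0.8(6.31) = 2.42 + 5.05 = 7.47
Eq. 2: 1.35(1.73) + 1.5(9.93) + 0.6(3.47) = 19.31
Eq. 3: 1.0(1.73) - 0.8(6.31) = 1.73 - 5.05 = -3.32
Eq. 4: 1.4(1.73) + 0.3(5.60) + 0.3(3.47) + 0.7(6.31) = 2.42 + 1.68 + 1.04 + 4.42 = 9.56
Eq. 5: 1.35(1.73) = 2.34
Eq. 6: 1.4(1.73) + 1.5(5.60) + 0.5(9.93) = 2.42 + 8.40 + 4.97 = 15.79
Maximum is from combination 2.

19.31 kPa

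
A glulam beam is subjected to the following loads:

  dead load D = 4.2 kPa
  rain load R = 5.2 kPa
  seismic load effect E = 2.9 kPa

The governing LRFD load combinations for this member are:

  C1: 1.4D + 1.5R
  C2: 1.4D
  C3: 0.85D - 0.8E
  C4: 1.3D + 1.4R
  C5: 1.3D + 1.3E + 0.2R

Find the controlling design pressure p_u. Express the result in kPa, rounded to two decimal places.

13.68 kPa

C1: 1.4(4.2) + 1.5(5.2) = 5.88 + 7.80 = 13.68
C2: 1.4(4.2) = 5.88
C3: 0.85(4.2) - 0.8(2.9) = 3.57 - 2.32 = 1.25
C4: 1.3(4.2) + 1.4(5.2) = 5.46 + 7.28 = 12.74
C5: 1.3(4.2) + 1.3(2.9) + 0.2(5.2) = 5.46 + 3.77 + 1.04 = 10.27
Combination 1 governs: p_u = 13.68 kPa.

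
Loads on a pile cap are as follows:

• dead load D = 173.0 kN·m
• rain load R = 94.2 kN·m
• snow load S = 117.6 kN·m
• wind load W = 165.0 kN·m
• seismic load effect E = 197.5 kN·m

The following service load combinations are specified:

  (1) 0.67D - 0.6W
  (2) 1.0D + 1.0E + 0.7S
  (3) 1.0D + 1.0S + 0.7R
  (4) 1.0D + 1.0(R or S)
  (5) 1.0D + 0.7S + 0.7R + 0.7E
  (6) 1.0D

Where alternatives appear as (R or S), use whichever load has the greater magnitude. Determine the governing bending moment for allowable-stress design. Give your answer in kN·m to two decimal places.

(R or S) → S = 117.6 kN·m.
(1) 0.67(173.0) - 0.6(165.0) = 16.91
(2) 1.0(173.0) + 1.0(197.5) + 0.7(117.6) = 452.82
(3) 1.0(173.0) + 1.0(117.6) + 0.7(94.2) = 356.54
(4) 1.0(173.0) + 1.0(117.6) = 290.60
(5) 1.0(173.0) + 0.7(117.6) + 0.7(94.2) + 0.7(197.5) = 459.51
(6) 1.0(173.0) = 173.00
Maximum is from combination 5.

459.51 kN·m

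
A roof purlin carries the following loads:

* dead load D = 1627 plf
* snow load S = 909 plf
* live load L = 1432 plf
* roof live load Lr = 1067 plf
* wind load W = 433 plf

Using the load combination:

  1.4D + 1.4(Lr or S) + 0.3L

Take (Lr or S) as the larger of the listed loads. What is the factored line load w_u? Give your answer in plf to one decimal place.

4201.2 plf

(Lr or S) → Lr = 1067 plf.
1.4(1627) + 1.4(1067) + 0.3(1432) = 2277.8 + 1493.8 + 429.6 = 4201.2
w_u = 4201.2 plf.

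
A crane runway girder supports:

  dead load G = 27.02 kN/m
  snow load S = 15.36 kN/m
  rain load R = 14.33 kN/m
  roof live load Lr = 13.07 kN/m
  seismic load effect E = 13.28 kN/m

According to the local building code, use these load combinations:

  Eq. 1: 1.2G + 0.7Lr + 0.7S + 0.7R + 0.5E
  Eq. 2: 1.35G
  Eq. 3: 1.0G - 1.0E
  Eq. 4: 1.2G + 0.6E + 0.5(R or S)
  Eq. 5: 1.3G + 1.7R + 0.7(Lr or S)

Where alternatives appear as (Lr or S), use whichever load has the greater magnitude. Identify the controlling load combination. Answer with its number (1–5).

Combination 5

(R or S) → S = 15.36 kN/m; (Lr or S) → S = 15.36 kN/m.
Eq. 1: 1.2(27.02) + 0.7(13.07) + 0.7(15.36) + 0.7(14.33) + 0.5(13.28) = 69.00
Eq. 2: 1.35(27.02) = 36.48
Eq. 3: 1.0(27.02) - 1.0(13.28) = 13.74
Eq. 4: 1.2(27.02) + 0.6(13.28) + 0.5(15.36) = 48.07
Eq. 5: 1.3(27.02) + 1.7(14.33) + 0.7(15.36) = 70.24
The largest value is 70.24 kN/m from combination 5.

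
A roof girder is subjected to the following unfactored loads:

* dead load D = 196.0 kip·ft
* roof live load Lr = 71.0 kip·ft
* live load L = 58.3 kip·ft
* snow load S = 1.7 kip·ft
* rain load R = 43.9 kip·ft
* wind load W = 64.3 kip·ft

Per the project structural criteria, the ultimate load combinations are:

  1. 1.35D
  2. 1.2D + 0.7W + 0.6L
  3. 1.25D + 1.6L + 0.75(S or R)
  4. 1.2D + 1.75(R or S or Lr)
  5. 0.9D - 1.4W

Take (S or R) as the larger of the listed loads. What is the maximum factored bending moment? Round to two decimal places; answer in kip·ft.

(S or R) → R = 43.9 kip·ft; (R or S or Lr) → Lr = 71.0 kip·ft.
1. 1.35(196.0) = 264.60
2. 1.2(196.0) + 0.7(64.3) + 0.6(58.3) = 235.20 + 45.01 + 34.98 = 315.19
3. 1.25(196.0) + 1.6(58.3) + 0.75(43.9) = 245.00 + 93.28 + 32.93 = 371.21
4. 1.2(196.0) + 1.75(71.0) = 235.20 + 124.25 = 359.45
5. 0.9(196.0) - 1.4(64.3) = 176.40 - 90.02 = 86.38
The controlling combination is 3, giving 371.21 kip·ft.

371.21 kip·ft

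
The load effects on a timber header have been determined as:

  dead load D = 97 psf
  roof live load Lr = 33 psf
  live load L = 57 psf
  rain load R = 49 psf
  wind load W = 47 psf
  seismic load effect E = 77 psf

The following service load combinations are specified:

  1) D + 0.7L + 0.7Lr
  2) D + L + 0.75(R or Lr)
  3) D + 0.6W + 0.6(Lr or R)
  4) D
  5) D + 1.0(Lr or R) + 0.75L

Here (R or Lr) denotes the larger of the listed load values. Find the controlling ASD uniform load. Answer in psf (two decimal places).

(R or Lr) → R = 49 psf; (Lr or R) → R = 49 psf.
1) 1.0(97) + 0.7(57) + 0.7(33) = 97.00 + 39.90 + 23.10 = 160.00
2) 1.0(97) + 1.0(57) + 0.75(49) = 97.00 + 57.00 + 36.75 = 190.75
3) 1.0(97) + 0.6(47) + 0.6(49) = 97.00 + 28.20 + 29.40 = 154.60
4) 1.0(97) = 97.00
5) 1.0(97) + 1.0(49) + 0.75(57) = 97.00 + 49.00 + 42.75 = 188.75
Maximum is from combination 2.

190.75 psf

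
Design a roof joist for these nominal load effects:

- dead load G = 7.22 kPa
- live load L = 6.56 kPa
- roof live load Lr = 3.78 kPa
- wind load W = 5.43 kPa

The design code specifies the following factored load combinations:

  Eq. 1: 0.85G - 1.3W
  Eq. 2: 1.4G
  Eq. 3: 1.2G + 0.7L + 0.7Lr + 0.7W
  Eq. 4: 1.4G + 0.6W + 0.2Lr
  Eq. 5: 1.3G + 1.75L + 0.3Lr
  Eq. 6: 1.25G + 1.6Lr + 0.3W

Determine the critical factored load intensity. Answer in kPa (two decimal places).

Eq. 1: 0.85(7.22) - 1.3(5.43) = -0.92
Eq. 2: 1.4(7.22) = 10.11
Eq. 3: 1.2(7.22) + 0.7(6.56) + 0.7(3.78) + 0.7(5.43) = 19.70
Eq. 4: 1.4(7.22) + 0.6(5.43) + 0.2(3.78) = 14.12
Eq. 5: 1.3(7.22) + 1.75(6.56) + 0.3(3.78) = 22.00
Eq. 6: 1.25(7.22) + 1.6(3.78) + 0.3(5.43) = 16.70
The controlling combination is 5, giving 22.00 kPa.

22.00 kPa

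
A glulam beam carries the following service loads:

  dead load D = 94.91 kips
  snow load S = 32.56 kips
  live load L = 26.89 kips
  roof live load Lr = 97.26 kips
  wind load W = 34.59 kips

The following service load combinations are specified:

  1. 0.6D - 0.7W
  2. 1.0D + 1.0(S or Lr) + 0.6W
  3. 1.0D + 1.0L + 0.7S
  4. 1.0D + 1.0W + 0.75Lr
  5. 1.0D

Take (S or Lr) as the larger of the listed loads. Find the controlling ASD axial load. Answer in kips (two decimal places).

(S or Lr) → Lr = 97.26 kips.
1. 0.6(94.91) - 0.7(34.59) = 32.73
2. 1.0(94.91) + 1.0(97.26) + 0.6(34.59) = 212.92
3. 1.0(94.91) + 1.0(26.89) + 0.7(32.56) = 144.59
4. 1.0(94.91) + 1.0(34.59) + 0.75(97.26) = 202.45
5. 1.0(94.91) = 94.91
The controlling combination is 2, giving 212.92 kips.

212.92 kips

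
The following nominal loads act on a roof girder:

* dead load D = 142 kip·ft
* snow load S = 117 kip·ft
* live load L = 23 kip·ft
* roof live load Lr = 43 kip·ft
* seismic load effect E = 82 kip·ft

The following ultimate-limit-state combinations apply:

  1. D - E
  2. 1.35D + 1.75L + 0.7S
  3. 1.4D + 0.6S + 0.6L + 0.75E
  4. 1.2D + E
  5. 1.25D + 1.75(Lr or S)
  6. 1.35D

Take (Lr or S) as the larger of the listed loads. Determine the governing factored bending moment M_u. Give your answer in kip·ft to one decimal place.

(Lr or S) → S = 117 kip·ft.
1. 1.0(142) - 1.0(82) = 60.0
2. 1.35(142) + 1.75(23) + 0.7(117) = 313.9
3. 1.4(142) + 0.6(117) + 0.6(23) + 0.75(82) = 344.3
4. 1.2(142) + 1.0(82) = 252.4
5. 1.25(142) + 1.75(117) = 382.3
6. 1.35(142) = 191.7
The controlling combination is 5, giving 382.3 kip·ft.

382.3 kip·ft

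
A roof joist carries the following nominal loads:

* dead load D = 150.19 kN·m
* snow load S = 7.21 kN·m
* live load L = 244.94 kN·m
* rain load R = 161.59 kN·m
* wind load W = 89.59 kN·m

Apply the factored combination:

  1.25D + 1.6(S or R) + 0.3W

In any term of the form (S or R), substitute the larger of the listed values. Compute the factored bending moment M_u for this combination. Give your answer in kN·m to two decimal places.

473.16 kN·m

(S or R) → R = 161.59 kN·m.
1.25(150.19) + 1.6(161.59) + 0.3(89.59) = 187.74 + 258.54 + 26.88 = 473.16
M_u = 473.16 kN·m.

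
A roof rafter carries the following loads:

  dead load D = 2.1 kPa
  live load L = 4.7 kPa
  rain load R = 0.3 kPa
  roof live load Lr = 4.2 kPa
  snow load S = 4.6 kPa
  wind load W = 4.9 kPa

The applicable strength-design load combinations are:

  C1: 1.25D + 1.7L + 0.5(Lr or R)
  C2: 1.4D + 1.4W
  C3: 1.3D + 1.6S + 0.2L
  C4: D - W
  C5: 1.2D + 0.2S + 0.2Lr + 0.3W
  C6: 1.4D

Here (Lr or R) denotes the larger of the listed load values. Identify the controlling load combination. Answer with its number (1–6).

(Lr or R) → Lr = 4.2 kPa.
C1: 1.25(2.1) + 1.7(4.7) + 0.5(4.2) = 12.7
C2: 1.4(2.1) + 1.4(4.9) = 9.8
C3: 1.3(2.1) + 1.6(4.6) + 0.2(4.7) = 11.0
C4: 1.0(2.1) - 1.0(4.9) = -2.8
C5: 1.2(2.1) + 0.2(4.6) + 0.2(4.2) + 0.3(4.9) = 5.8
C6: 1.4(2.1) = 2.9
The largest value is 12.7 kPa from combination 1.

Combination 1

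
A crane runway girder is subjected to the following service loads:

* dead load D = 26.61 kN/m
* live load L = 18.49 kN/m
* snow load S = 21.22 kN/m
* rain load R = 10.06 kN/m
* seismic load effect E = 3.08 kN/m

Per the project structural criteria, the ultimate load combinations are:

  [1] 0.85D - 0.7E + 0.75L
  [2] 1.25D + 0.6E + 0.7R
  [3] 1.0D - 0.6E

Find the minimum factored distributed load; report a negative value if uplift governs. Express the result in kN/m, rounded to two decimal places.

24.76 kN/m

[1] 0.85(26.61) - 0.7(3.08) + 0.75(18.49) = 22.62 - 2.16 + 13.87 = 34.33
[2] 1.25(26.61) + 0.6(3.08) + 0.7(10.06) = 33.26 + 1.85 + 7.04 = 42.15
[3] 1.0(26.61) - 0.6(3.08) = 26.61 - 1.85 = 24.76
Combination 3 gives the minimum: 24.76 kN/m.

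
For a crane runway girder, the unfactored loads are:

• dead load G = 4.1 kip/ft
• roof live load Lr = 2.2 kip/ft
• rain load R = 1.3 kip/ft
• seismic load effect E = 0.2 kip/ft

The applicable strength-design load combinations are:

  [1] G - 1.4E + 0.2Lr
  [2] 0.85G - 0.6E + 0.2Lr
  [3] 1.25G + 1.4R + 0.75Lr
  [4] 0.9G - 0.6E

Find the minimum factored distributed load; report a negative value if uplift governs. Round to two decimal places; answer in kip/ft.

3.57 kip/ft

[1] 1.0(4.1) - 1.4(0.2) + 0.2(2.2) = 4.10 - 0.28 + 0.44 = 4.26
[2] 0.85(4.1) - 0.6(0.2) + 0.2(2.2) = 3.49 - 0.12 + 0.44 = 3.81
[3] 1.25(4.1) + 1.4(1.3) + 0.75(2.2) = 5.13 + 1.82 + 1.65 = 8.60
[4] 0.9(4.1) - 0.6(0.2) = 3.69 - 0.12 = 3.57
Combination 4 gives the minimum: 3.57 kip/ft.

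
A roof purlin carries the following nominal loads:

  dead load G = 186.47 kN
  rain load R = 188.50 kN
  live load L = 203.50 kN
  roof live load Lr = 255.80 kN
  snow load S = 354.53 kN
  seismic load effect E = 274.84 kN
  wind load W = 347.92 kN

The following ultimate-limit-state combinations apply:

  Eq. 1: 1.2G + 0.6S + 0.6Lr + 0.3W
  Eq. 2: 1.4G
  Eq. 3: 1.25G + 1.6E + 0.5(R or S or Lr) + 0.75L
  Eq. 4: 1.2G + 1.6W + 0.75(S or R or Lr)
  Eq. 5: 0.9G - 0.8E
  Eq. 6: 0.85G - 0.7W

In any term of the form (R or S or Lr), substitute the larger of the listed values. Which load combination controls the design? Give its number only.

Combination 4

(R or S or Lr) → S = 354.53 kN; (S or R or Lr) → S = 354.53 kN.
Eq. 1: 1.2(186.47) + 0.6(354.53) + 0.6(255.80) + 0.3(347.92) = 223.76 + 212.72 + 153.48 + 104.38 = 694.34
Eq. 2: 1.4(186.47) = 261.06
Eq. 3: 1.25(186.47) + 1.6(274.84) + 0.5(354.53) + 0.75(203.50) = 1002.72
Eq. 4: 1.2(186.47) + 1.6(347.92) + 0.75(354.53) = 223.76 + 556.67 + 265.90 = 1046.33
Eq. 5: 0.9(186.47) - 0.8(274.84) = 167.82 - 219.87 = -52.05
Eq. 6: 0.85(186.47) - 0.7(347.92) = 158.50 - 243.54 = -85.04
The largest value is 1046.33 kN from combination 4.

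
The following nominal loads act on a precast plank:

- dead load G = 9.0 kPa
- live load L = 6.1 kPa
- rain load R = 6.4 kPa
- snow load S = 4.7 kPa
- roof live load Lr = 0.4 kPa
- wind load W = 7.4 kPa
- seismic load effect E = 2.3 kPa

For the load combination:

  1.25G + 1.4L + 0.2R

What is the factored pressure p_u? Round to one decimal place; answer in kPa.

1.25(9.0) + 1.4(6.1) + 0.2(6.4) = 11.3 + 8.5 + 1.3 = 21.1
p_u = 21.1 kPa.

21.1 kPa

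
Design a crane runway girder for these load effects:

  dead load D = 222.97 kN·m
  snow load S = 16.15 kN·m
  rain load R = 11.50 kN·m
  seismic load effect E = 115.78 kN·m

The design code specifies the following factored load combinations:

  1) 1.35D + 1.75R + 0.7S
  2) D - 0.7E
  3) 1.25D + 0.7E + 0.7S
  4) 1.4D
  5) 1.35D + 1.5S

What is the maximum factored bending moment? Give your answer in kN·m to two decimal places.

371.06 kN·m

1) 1.35(222.97) + 1.75(11.50) + 0.7(16.15) = 332.44
2) 1.0(222.97) - 0.7(115.78) = 141.92
3) 1.25(222.97) + 0.7(115.78) + 0.7(16.15) = 371.06
4) 1.4(222.97) = 312.16
5) 1.35(222.97) + 1.5(16.15) = 325.23
The controlling combination is 3, giving 371.06 kN·m.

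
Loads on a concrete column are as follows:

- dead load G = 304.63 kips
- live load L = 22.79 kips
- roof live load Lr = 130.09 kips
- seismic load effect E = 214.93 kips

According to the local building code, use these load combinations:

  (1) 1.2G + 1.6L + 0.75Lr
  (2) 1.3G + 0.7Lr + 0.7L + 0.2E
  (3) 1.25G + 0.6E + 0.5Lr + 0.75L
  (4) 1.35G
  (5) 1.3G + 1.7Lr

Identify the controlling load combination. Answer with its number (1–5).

(1) 1.2(304.63) + 1.6(22.79) + 0.75(130.09) = 499.59
(2) 1.3(304.63) + 0.7(130.09) + 0.7(22.79) + 0.2(214.93) = 546.02
(3) 1.25(304.63) + 0.6(214.93) + 0.5(130.09) + 0.75(22.79) = 591.88
(4) 1.35(304.63) = 411.25
(5) 1.3(304.63) + 1.7(130.09) = 617.17
The largest value is 617.17 kips from combination 5.

Combination 5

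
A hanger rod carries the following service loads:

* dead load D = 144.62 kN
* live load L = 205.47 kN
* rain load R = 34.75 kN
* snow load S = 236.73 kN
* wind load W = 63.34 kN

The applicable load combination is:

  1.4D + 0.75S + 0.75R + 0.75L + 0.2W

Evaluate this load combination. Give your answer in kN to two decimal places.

572.85 kN

1.4(144.62) + 0.75(236.73) + 0.75(34.75) + 0.75(205.47) + 0.2(63.34) = 202.47 + 177.55 + 26.06 + 154.10 + 12.67 = 572.85
N_u = 572.85 kN.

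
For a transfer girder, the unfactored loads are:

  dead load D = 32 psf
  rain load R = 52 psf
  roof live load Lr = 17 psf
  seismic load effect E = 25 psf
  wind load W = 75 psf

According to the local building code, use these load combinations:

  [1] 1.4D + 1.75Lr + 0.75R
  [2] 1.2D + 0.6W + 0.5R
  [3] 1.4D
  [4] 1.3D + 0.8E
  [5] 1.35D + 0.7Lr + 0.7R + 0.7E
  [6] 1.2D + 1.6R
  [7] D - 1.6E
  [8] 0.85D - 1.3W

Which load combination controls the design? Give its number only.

Combination 6

[1] 1.4(32) + 1.75(17) + 0.75(52) = 44.80 + 29.75 + 39.00 = 113.55
[2] 1.2(32) + 0.6(75) + 0.5(52) = 38.40 + 45.00 + 26.00 = 109.40
[3] 1.4(32) = 44.80
[4] 1.3(32) + 0.8(25) = 41.60 + 20.00 = 61.60
[5] 1.35(32) + 0.7(17) + 0.7(52) + 0.7(25) = 43.20 + 11.90 + 36.40 + 17.50 = 109.00
[6] 1.2(32) + 1.6(52) = 38.40 + 83.20 = 121.60
[7] 1.0(32) - 1.6(25) = 32.00 - 40.00 = -8.00
[8] 0.85(32) - 1.3(75) = 27.20 - 97.50 = -70.30
The largest value is 121.60 psf from combination 6.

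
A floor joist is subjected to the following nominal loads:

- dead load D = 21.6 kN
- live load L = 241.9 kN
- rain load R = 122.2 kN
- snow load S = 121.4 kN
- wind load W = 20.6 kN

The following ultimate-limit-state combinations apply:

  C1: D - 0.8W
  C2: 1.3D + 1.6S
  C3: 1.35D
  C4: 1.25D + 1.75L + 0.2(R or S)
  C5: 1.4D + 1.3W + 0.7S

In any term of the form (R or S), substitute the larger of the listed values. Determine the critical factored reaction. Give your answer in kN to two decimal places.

474.77 kN

(R or S) → R = 122.2 kN.
C1: 1.0(21.6) - 0.8(20.6) = 5.12
C2: 1.3(21.6) + 1.6(121.4) = 222.32
C3: 1.35(21.6) = 29.16
C4: 1.25(21.6) + 1.75(241.9) + 0.2(122.2) = 474.77
C5: 1.4(21.6) + 1.3(20.6) + 0.7(121.4) = 142.00
Maximum is from combination 4.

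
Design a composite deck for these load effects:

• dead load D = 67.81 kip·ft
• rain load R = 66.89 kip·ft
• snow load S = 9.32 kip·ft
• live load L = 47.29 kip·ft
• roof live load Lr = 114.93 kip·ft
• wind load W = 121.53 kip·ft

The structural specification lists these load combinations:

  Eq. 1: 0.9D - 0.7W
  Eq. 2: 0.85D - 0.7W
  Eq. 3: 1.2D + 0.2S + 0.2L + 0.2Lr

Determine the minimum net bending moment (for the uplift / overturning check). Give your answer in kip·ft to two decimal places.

-27.43 kip·ft

Eq. 1: 0.9(67.81) - 0.7(121.53) = 61.03 - 85.07 = -24.04
Eq. 2: 0.85(67.81) - 0.7(121.53) = 57.64 - 85.07 = -27.43
Eq. 3: 1.2(67.81) + 0.2(9.32) + 0.2(47.29) + 0.2(114.93) = 81.37 + 1.86 + 9.46 + 22.99 = 115.68
Combination 2 gives the minimum: -27.43 kip·ft.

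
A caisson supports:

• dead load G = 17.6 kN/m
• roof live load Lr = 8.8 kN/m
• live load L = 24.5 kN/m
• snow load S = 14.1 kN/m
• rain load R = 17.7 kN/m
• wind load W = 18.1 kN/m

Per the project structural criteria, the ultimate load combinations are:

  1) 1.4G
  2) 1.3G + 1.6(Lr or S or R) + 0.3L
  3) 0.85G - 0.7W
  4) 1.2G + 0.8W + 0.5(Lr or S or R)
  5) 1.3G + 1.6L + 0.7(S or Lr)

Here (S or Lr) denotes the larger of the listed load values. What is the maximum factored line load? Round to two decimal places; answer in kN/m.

(Lr or S or R) → R = 17.7 kN/m; (S or Lr) → S = 14.1 kN/m.
1) 1.4(17.6) = 24.64
2) 1.3(17.6) + 1.6(17.7) + 0.3(24.5) = 58.55
3) 0.85(17.6) - 0.7(18.1) = 2.29
4) 1.2(17.6) + 0.8(18.1) + 0.5(17.7) = 44.45
5) 1.3(17.6) + 1.6(24.5) + 0.7(14.1) = 71.95
The controlling combination is 5, giving 71.95 kN/m.

71.95 kN/m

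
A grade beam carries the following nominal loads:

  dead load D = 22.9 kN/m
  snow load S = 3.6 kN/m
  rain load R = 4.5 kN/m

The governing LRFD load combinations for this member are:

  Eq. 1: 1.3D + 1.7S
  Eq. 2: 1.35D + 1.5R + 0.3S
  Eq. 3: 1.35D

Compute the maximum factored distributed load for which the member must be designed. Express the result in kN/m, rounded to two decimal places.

38.75 kN/m

Eq. 1: 1.3(22.9) + 1.7(3.6) = 29.77 + 6.12 = 35.89
Eq. 2: 1.35(22.9) + 1.5(4.5) + 0.3(3.6) = 30.92 + 6.75 + 1.08 = 38.75
Eq. 3: 1.35(22.9) = 30.92
Maximum is from combination 2.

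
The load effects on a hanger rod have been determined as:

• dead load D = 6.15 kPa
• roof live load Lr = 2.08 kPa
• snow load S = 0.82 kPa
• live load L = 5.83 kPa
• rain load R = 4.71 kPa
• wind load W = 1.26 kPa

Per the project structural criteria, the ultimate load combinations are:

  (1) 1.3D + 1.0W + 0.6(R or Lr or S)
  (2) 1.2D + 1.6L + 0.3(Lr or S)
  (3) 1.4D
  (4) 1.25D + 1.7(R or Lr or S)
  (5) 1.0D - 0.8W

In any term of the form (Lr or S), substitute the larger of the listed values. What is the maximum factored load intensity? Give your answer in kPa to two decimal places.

(R or Lr or S) → R = 4.71 kPa; (Lr or S) → Lr = 2.08 kPa.
(1) 1.3(6.15) + 1.0(1.26) + 0.6(4.71) = 12.08
(2) 1.2(6.15) + 1.6(5.83) + 0.3(2.08) = 7.38 + 9.33 + 0.62 = 17.33
(3) 1.4(6.15) = 8.61
(4) 1.25(6.15) + 1.7(4.71) = 15.69
(5) 1.0(6.15) - 0.8(1.26) = 6.15 - 1.01 = 5.14
Maximum is from combination 2.

17.33 kPa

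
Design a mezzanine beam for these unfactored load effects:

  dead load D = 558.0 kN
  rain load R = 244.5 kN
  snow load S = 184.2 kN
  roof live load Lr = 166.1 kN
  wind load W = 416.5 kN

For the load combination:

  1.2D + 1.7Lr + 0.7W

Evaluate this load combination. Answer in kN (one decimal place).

1.2(558.0) + 1.7(166.1) + 0.7(416.5) = 1243.5
N_u = 1243.5 kN.

1243.5 kN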